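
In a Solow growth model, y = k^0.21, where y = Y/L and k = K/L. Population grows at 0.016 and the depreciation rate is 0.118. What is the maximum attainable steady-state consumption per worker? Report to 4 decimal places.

c_gold ≈ 0.8902

The effective depreciation rate is n + δ = 0.016 + 0.118 = 0.134.
Setting f'(k) = n+δ gives 0.21·k^(0.21−1) = 0.134, hence k_gold = (0.21/0.134)^(1/0.79) ≈ 1.7660.
y_gold = 1.7660^0.21 ≈ 1.1268.
c_gold = y_gold − (n+δ)·k_gold = 1.1268 − 0.134·1.7660 ≈ 0.8902.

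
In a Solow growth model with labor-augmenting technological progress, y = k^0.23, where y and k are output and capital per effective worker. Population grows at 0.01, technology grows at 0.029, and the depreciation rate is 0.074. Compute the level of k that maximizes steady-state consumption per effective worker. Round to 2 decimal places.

Break-even investment rate: n + g + δ = 0.01 + 0.029 + 0.074 = 0.113.
Maximizing c = f(k) − (n+g+δ)·k gives f'(k) = n+g+δ, i.e. 0.23·k^(0.23−1) = 0.113, so k_gold = (0.23/0.113)^(1/0.77) ≈ 2.5168.

k_gold ≈ 2.52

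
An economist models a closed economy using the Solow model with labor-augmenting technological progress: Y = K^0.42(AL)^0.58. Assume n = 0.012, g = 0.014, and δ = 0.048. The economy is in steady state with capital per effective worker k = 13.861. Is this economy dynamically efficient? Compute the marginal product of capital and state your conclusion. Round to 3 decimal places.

dynamically efficient; MPK ≈ 0.091

The effective depreciation rate is n + g + δ = 0.012 + 0.014 + 0.048 = 0.074.
MPK = 0.42·k^(0.42−1) = 0.42·13.861^(-0.58) ≈ 0.0914.
MPK > 0.074, so the economy is dynamically efficient (under-saving).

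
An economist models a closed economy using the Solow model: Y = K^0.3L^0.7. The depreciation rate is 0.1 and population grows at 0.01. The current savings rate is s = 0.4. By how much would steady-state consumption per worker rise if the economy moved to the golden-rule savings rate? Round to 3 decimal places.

Δc ≈ 0.033

Break-even investment rate: n + δ = 0.01 + 0.1 = 0.11.
Current steady state (s = 0.4): k* = (0.4/0.11)^(1/0.7) ≈ 6.3234, y* = 6.3234^0.3 ≈ 1.7389, c* = (1−0.4)·1.7389 ≈ 1.0434.
At the golden rule the marginal product of capital equals n+δ: 0.3·k^(0.3−1) = 0.11. Solving, k_gold = (0.3/0.11)^(1/0.7) ≈ 4.1925.
y_gold = 4.1925^0.3 ≈ 1.5372, c_gold = y_gold − 0.11·k_gold ≈ 1.0761.
Gain: Δc = 1.0761 − 1.0434 ≈ 0.0327.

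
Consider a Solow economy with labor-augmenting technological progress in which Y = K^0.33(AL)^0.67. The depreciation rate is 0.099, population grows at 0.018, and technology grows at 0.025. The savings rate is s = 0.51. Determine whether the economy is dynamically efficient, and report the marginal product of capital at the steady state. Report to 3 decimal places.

dynamically inefficient; MPK ≈ 0.092

Break-even investment rate: n + g + δ = 0.018 + 0.025 + 0.099 = 0.142.
Steady-state k*: s·k^0.33 = 0.142·k gives k* = (0.51/0.142)^(1/0.67) ≈ 6.7418.
MPK = 0.33·6.7418^(-0.67) ≈ 0.0919.
MPK < n+g+δ = 0.142, so the economy is dynamically inefficient (over-saving).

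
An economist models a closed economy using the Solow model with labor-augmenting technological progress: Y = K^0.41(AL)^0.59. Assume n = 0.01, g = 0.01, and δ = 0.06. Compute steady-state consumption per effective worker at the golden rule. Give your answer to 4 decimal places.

The effective depreciation rate is n + g + δ = 0.01 + 0.01 + 0.06 = 0.08.
Setting f'(k) = n+g+δ gives 0.41·k^(0.41−1) = 0.08, hence k_gold = (0.41/0.08)^(1/0.59) ≈ 15.9541.
y_gold = 15.9541^0.41 ≈ 3.1130.
c_gold = y_gold − (n+g+δ)·k_gold = 3.1130 − 0.08·15.9541 ≈ 1.8367.

c_gold ≈ 1.8367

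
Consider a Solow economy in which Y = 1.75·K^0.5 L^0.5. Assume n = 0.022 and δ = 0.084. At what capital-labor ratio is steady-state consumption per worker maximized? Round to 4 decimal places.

Break-even investment rate: n + δ = 0.022 + 0.084 = 0.106.
Maximizing c = f(k) − (n+δ)·k gives f'(k) = n+δ, i.e. 0.5·1.75·k^(0.5−1) = 0.106, so k_gold = (0.5·1.75/0.106)^(1/0.5) ≈ 68.1404.

k_gold ≈ 68.1404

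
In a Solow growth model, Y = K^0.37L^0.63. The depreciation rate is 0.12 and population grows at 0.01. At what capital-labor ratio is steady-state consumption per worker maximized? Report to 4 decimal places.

k_gold ≈ 5.2607

Break-even investment rate: n + δ = 0.01 + 0.12 = 0.13.
Golden rule sets MPK = n+δ: 0.37·k^(0.37−1) = 0.13, so k_gold = (0.37/0.13)^(1/0.63) ≈ 5.2607.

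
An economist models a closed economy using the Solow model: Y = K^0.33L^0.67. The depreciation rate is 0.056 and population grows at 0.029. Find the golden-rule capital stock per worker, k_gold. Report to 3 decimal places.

Capital per worker breaks even when investment replaces (n + δ)·k; here n + δ = 0.085.
Setting f'(k) = n+δ gives 0.33·k^(0.33−1) = 0.085, hence k_gold = (0.33/0.085)^(1/0.67) ≈ 7.5726.

k_gold ≈ 7.573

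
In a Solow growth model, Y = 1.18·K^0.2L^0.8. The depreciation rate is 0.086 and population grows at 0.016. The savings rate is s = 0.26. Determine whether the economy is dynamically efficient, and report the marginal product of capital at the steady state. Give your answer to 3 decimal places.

dynamically inefficient; MPK ≈ 0.078

The effective depreciation rate is n + δ = 0.016 + 0.086 = 0.102.
Steady-state k*: s·A·k^0.2 = 0.102·k gives k* = (0.26·1.18/0.102)^(1/0.8) ≈ 3.9611.
MPK = 0.2·1.18·3.9611^(-0.8) ≈ 0.0785.
MPK < n+δ = 0.102, so the economy is dynamically inefficient (over-saving).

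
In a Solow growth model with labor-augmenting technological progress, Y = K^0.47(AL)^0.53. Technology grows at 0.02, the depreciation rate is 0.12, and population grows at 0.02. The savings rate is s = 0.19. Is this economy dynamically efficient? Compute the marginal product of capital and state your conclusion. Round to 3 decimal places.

dynamically efficient; MPK ≈ 0.396

Capital per effective worker breaks even when investment replaces (n + g + δ)·k; here n + g + δ = 0.16.
Steady-state k*: s·k^0.47 = 0.16·k gives k* = (0.19/0.16)^(1/0.53) ≈ 1.3830.
MPK = 0.47·1.3830^(-0.53) ≈ 0.3958.
MPK > n+g+δ = 0.16, so the economy is dynamically efficient (under-saving).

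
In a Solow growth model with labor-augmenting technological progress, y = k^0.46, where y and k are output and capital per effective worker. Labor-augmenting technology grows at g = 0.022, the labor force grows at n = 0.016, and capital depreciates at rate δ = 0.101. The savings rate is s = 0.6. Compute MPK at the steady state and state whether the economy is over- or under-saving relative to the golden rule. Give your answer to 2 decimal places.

Break-even investment rate: n + g + δ = 0.016 + 0.022 + 0.101 = 0.139.
Steady-state k*: s·k^0.46 = 0.139·k gives k* = (0.6/0.139)^(1/0.54) ≈ 15.0030.
MPK = 0.46·15.0030^(-0.54) ≈ 0.1066.
MPK < n+g+δ = 0.139, so the economy is dynamically inefficient (over-saving).

over-saving; MPK ≈ 0.11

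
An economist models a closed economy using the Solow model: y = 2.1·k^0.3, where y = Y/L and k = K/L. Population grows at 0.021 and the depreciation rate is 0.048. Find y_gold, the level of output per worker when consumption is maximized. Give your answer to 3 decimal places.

The effective depreciation rate is n + δ = 0.021 + 0.048 = 0.069.
Maximizing c = f(k) − (n+δ)·k gives f'(k) = n+δ, i.e. 0.3·2.1·k^(0.3−1) = 0.069, so k_gold = (0.3·2.1/0.069)^(1/0.7) ≈ 23.5576.
Output: y_gold = 2.1·k_gold^0.3 = 2.1·23.5576^0.3 ≈ 5.4182.

y_gold ≈ 5.418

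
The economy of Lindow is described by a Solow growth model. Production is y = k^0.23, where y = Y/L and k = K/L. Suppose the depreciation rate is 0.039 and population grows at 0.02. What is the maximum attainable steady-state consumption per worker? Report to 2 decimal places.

Capital per worker breaks even when investment replaces (n + δ)·k; here n + δ = 0.059.
At the golden rule the marginal product of capital equals n+δ: 0.23·k^(0.23−1) = 0.059. Solving, k_gold = (0.23/0.059)^(1/0.77) ≈ 5.8529.
y_gold = 5.8529^0.23 ≈ 1.5014.
c_gold = y_gold − (n+δ)·k_gold = 1.5014 − 0.059·5.8529 ≈ 1.1561.

c_gold ≈ 1.16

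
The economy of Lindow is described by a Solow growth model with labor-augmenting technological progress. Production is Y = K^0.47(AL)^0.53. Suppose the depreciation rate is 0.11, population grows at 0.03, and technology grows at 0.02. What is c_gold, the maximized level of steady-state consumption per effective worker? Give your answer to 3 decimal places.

c_gold ≈ 1.378

Capital per effective worker breaks even when investment replaces (n + g + δ)·k; here n + g + δ = 0.16.
Maximizing c = f(k) − (n+g+δ)·k gives f'(k) = n+g+δ, i.e. 0.47·k^(0.47−1) = 0.16, so k_gold = (0.47/0.16)^(1/0.53) ≈ 7.6380.
y_gold = 7.6380^0.47 ≈ 2.6002.
c_gold = y_gold − (n+g+δ)·k_gold = 2.6002 − 0.16·7.6380 ≈ 1.3781.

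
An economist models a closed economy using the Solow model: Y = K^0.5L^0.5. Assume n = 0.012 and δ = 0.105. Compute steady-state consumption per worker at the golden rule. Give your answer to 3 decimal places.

c_gold ≈ 2.137

Capital per worker breaks even when investment replaces (n + δ)·k; here n + δ = 0.117.
Golden rule sets MPK = n+δ: 0.5·k^(0.5−1) = 0.117, so k_gold = (0.5/0.117)^(1/0.5) ≈ 18.2628.
y_gold = 18.2628^0.5 ≈ 4.2735.
c_gold = y_gold − (n+δ)·k_gold = 4.2735 − 0.117·18.2628 ≈ 2.1368.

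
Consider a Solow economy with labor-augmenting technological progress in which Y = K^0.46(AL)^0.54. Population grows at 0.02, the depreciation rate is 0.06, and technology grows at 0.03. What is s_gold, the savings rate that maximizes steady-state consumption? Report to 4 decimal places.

s_gold = 0.4600

The effective depreciation rate is n + g + δ = 0.02 + 0.03 + 0.06 = 0.11.
At the golden rule MPK = n+g+δ, and in any Cobb-Douglas steady state s = (n+g+δ)·k/y = MPK·k/y = capital's share 0.46.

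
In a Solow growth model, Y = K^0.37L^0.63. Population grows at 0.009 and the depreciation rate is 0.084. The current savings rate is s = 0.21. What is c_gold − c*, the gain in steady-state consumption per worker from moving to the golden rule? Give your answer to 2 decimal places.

Capital per worker breaks even when investment replaces (n + δ)·k; here n + δ = 0.093.
Current steady state (s = 0.21): k* = (0.21/0.093)^(1/0.63) ≈ 3.6432, y* = 3.6432^0.37 ≈ 1.6134, c* = (1−0.21)·1.6134 ≈ 1.2746.
Maximizing c = f(k) − (n+δ)·k gives f'(k) = n+δ, i.e. 0.37·k^(0.37−1) = 0.093, so k_gold = (0.37/0.093)^(1/0.63) ≈ 8.9523.
y_gold = 8.9523^0.37 ≈ 2.2502, c_gold = y_gold − 0.093·k_gold ≈ 1.4176.
Gain: Δc = 1.4176 − 1.2746 ≈ 0.1430.

Δc ≈ 0.14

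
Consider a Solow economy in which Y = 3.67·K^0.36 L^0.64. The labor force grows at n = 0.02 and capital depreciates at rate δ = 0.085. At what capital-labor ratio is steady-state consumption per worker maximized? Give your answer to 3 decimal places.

k_gold ≈ 52.288

Break-even investment rate: n + δ = 0.02 + 0.085 = 0.105.
Setting f'(k) = n+δ gives 0.36·3.67·k^(0.36−1) = 0.105, hence k_gold = (0.36·3.67/0.105)^(1/0.64) ≈ 52.2884.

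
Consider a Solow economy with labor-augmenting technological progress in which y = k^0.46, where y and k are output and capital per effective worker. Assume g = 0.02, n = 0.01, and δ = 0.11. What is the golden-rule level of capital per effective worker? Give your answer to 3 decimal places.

k_gold ≈ 9.052

n + g + δ = 0.01 + 0.02 + 0.11 = 0.14.
At the golden rule the marginal product of capital equals n+g+δ: 0.46·k^(0.46−1) = 0.14. Solving, k_gold = (0.46/0.14)^(1/0.54) ≈ 9.0515.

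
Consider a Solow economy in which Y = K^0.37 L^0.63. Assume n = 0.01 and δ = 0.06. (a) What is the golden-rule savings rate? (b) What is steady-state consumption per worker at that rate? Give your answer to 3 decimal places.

(a) s_gold = 0.370; (b) c_gold ≈ 1.675

Capital per worker breaks even when investment replaces (n + δ)·k; here n + δ = 0.07.
For Cobb-Douglas, s_gold equals capital's share: s_gold = 0.37.
Maximizing c = f(k) − (n+δ)·k gives f'(k) = n+δ, i.e. 0.37·k^(0.37−1) = 0.07, so k_gold = (0.37/0.07)^(1/0.63) ≈ 14.0535.
y_gold = 14.0535^0.37 ≈ 2.6588; c_gold = (1−0.37)·y_gold ≈ 1.6750.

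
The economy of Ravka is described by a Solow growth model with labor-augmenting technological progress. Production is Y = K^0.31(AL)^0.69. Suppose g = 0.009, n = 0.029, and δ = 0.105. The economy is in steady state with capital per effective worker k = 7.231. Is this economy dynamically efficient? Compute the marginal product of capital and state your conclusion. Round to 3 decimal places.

n + g + δ = 0.029 + 0.009 + 0.105 = 0.143.
MPK = 0.31·k^(0.31−1) = 0.31·7.231^(-0.69) ≈ 0.0792.
MPK < 0.143, so the economy is dynamically inefficient (over-saving).

dynamically inefficient; MPK ≈ 0.079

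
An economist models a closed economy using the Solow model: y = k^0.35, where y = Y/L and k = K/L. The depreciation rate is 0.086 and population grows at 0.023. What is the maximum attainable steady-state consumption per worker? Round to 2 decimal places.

c_gold ≈ 1.22

Capital per worker breaks even when investment replaces (n + δ)·k; here n + δ = 0.109.
Maximizing c = f(k) − (n+δ)·k gives f'(k) = n+δ, i.e. 0.35·k^(0.35−1) = 0.109, so k_gold = (0.35/0.109)^(1/0.65) ≈ 6.0179.
y_gold = 6.0179^0.35 ≈ 1.8742.
c_gold = y_gold − (n+δ)·k_gold = 1.8742 − 0.109·6.0179 ≈ 1.2182.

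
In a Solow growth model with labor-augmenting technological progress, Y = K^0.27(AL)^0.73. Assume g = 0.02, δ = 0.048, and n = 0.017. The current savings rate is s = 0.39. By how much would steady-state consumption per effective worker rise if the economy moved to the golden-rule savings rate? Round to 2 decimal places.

Δc ≈ 0.05

The effective depreciation rate is n + g + δ = 0.017 + 0.02 + 0.048 = 0.085.
Current steady state (s = 0.39): k* = (0.39/0.085)^(1/0.73) ≈ 8.0605, y* = 8.0605^0.27 ≈ 1.7568, c* = (1−0.39)·1.7568 ≈ 1.0716.
At the golden rule the marginal product of capital equals n+g+δ: 0.27·k^(0.27−1) = 0.085. Solving, k_gold = (0.27/0.085)^(1/0.73) ≈ 4.8707.
y_gold = 4.8707^0.27 ≈ 1.5334, c_gold = y_gold − 0.085·k_gold ≈ 1.1194.
Gain: Δc = 1.1194 − 1.0716 ≈ 0.0477.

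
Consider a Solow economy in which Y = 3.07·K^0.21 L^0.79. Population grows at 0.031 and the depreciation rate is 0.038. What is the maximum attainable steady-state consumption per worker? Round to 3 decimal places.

c_gold ≈ 4.393

Break-even investment rate: n + δ = 0.031 + 0.038 = 0.069.
Setting f'(k) = n+δ gives 0.21·3.07·k^(0.21−1) = 0.069, hence k_gold = (0.21·3.07/0.069)^(1/0.79) ≈ 16.9236.
y_gold = 3.07·16.9236^0.21 ≈ 5.5606.
c_gold = y_gold − (n+δ)·k_gold = 5.5606 − 0.069·16.9236 ≈ 4.3929.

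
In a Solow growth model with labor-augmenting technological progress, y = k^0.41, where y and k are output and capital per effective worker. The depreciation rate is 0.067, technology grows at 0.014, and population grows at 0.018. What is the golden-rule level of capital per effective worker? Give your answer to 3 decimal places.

Capital per effective worker breaks even when investment replaces (n + g + δ)·k; here n + g + δ = 0.099.
Setting f'(k) = n+g+δ gives 0.41·k^(0.41−1) = 0.099, hence k_gold = (0.41/0.099)^(1/0.59) ≈ 11.1177.

k_gold ≈ 11.118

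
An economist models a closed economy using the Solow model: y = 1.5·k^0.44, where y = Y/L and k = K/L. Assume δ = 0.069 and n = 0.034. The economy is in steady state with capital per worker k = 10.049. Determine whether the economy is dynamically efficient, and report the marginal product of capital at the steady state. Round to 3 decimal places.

dynamically efficient; MPK ≈ 0.181

Capital per worker breaks even when investment replaces (n + δ)·k; here n + δ = 0.103.
MPK = 0.44·1.5·k^(0.44−1) = 0.44·1.5·10.049^(-0.56) ≈ 0.1813.
MPK > 0.103, so the economy is dynamically efficient (under-saving).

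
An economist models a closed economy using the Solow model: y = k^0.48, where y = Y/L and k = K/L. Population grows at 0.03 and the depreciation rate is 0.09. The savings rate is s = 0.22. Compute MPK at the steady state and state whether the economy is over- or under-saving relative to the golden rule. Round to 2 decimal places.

under-saving; MPK ≈ 0.26

Break-even investment rate: n + δ = 0.03 + 0.09 = 0.12.
Steady-state k*: s·k^0.48 = 0.12·k gives k* = (0.22/0.12)^(1/0.52) ≈ 3.2080.
MPK = 0.48·3.2080^(-0.52) ≈ 0.2618.
MPK > n+δ = 0.12, so the economy is dynamically efficient (under-saving).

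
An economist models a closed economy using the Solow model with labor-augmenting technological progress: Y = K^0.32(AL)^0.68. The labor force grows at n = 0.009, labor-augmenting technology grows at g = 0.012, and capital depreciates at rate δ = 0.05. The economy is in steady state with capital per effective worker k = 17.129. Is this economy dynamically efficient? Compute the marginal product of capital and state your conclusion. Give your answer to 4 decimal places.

Capital per effective worker breaks even when investment replaces (n + g + δ)·k; here n + g + δ = 0.071.
MPK = 0.32·k^(0.32−1) = 0.32·17.129^(-0.68) ≈ 0.0464.
MPK < 0.071, so the economy is dynamically inefficient (over-saving).

dynamically inefficient; MPK ≈ 0.0464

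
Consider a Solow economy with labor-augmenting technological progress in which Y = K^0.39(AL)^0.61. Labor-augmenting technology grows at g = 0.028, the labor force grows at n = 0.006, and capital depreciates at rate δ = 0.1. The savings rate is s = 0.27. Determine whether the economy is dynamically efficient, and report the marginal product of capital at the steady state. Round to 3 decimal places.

dynamically efficient; MPK ≈ 0.194

The effective depreciation rate is n + g + δ = 0.006 + 0.028 + 0.1 = 0.134.
Steady-state k*: s·k^0.39 = 0.134·k gives k* = (0.27/0.134)^(1/0.61) ≈ 3.1534.
MPK = 0.39·3.1534^(-0.61) ≈ 0.1936.
MPK > n+g+δ = 0.134, so the economy is dynamically efficient (under-saving).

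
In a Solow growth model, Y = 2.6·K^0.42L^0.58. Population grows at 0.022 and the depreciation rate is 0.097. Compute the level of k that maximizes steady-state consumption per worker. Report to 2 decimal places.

Break-even investment rate: n + δ = 0.022 + 0.097 = 0.119.
Setting f'(k) = n+δ gives 0.42·2.6·k^(0.42−1) = 0.119, hence k_gold = (0.42·2.6/0.119)^(1/0.58) ≈ 45.6863.

k_gold ≈ 45.69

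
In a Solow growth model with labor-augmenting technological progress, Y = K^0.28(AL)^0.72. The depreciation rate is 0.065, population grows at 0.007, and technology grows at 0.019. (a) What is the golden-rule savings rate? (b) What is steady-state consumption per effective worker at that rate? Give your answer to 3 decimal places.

(a) s_gold = 0.280; (b) c_gold ≈ 1.115

Capital per effective worker breaks even when investment replaces (n + g + δ)·k; here n + g + δ = 0.091.
For Cobb-Douglas, s_gold equals capital's share: s_gold = 0.28.
Maximizing c = f(k) − (n+g+δ)·k gives f'(k) = n+g+δ, i.e. 0.28·k^(0.28−1) = 0.091, so k_gold = (0.28/0.091)^(1/0.72) ≈ 4.7636.
y_gold = 4.7636^0.28 ≈ 1.5482; c_gold = (1−0.28)·y_gold ≈ 1.1147.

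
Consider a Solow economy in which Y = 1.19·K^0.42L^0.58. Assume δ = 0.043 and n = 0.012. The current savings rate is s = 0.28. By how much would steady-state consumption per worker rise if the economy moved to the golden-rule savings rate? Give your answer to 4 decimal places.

The effective depreciation rate is n + δ = 0.012 + 0.043 = 0.055.
Current steady state (s = 0.28): k* = (0.28·1.19/0.055)^(1/0.58) ≈ 22.3288, y* = 1.19·22.3288^0.42 ≈ 4.3860, c* = (1−0.28)·4.3860 ≈ 3.1579.
Setting f'(k) = n+δ gives 0.42·1.19·k^(0.42−1) = 0.055, hence k_gold = (0.42·1.19/0.055)^(1/0.58) ≈ 44.9233.
y_gold = 1.19·44.9233^0.42 ≈ 5.8828, c_gold = y_gold − 0.055·k_gold ≈ 3.4120.
Gain: Δc = 3.4120 − 3.1579 ≈ 0.2541.

Δc ≈ 0.2541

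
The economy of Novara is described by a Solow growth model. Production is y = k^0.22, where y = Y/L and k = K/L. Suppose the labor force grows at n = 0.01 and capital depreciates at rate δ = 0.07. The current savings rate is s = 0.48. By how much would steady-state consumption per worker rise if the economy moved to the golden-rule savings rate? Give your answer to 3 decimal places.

Δc ≈ 0.176

Capital per worker breaks even when investment replaces (n + δ)·k; here n + δ = 0.08.
Current steady state (s = 0.48): k* = (0.48/0.08)^(1/0.78) ≈ 9.9456, y* = 9.9456^0.22 ≈ 1.6576, c* = (1−0.48)·1.6576 ≈ 0.8619.
Maximizing c = f(k) − (n+δ)·k gives f'(k) = n+δ, i.e. 0.22·k^(0.22−1) = 0.08, so k_gold = (0.22/0.08)^(1/0.78) ≈ 3.6580.
y_gold = 3.6580^0.22 ≈ 1.3302, c_gold = y_gold − 0.08·k_gold ≈ 1.0375.
Gain: Δc = 1.0375 − 0.8619 ≈ 0.1756.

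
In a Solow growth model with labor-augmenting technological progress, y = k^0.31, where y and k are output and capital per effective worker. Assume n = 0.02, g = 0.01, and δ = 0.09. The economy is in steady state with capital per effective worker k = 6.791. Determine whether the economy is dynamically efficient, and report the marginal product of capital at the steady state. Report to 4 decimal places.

dynamically inefficient; MPK ≈ 0.0827

n + g + δ = 0.02 + 0.01 + 0.09 = 0.12.
MPK = 0.31·k^(0.31−1) = 0.31·6.791^(-0.69) ≈ 0.0827.
MPK < 0.12, so the economy is dynamically inefficient (over-saving).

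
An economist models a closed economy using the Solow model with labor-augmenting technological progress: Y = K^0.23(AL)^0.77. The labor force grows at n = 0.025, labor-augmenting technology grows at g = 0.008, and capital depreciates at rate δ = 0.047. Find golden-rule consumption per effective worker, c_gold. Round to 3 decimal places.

The effective depreciation rate is n + g + δ = 0.025 + 0.008 + 0.047 = 0.08.
At the golden rule the marginal product of capital equals n+g+δ: 0.23·k^(0.23−1) = 0.08. Solving, k_gold = (0.23/0.08)^(1/0.77) ≈ 3.9412.
y_gold = 3.9412^0.23 ≈ 1.3709.
c_gold = y_gold − (n+g+δ)·k_gold = 1.3709 − 0.08·3.9412 ≈ 1.0556.

c_gold ≈ 1.056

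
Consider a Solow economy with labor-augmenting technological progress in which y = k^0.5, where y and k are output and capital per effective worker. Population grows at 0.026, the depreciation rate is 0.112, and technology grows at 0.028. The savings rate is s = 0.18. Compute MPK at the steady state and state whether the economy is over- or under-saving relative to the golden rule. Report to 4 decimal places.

Break-even investment rate: n + g + δ = 0.026 + 0.028 + 0.112 = 0.166.
Steady-state k*: s·k^0.5 = 0.166·k gives k* = (0.18/0.166)^(1/0.5) ≈ 1.1758.
MPK = 0.5·1.1758^(-0.5) ≈ 0.4611.
MPK > n+g+δ = 0.166, so the economy is dynamically efficient (under-saving).

under-saving; MPK ≈ 0.4611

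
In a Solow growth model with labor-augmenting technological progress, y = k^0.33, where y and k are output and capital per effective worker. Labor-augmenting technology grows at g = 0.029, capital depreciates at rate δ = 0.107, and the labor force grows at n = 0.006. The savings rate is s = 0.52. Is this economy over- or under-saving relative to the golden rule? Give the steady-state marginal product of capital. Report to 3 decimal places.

The effective depreciation rate is n + g + δ = 0.006 + 0.029 + 0.107 = 0.142.
Steady-state k*: s·k^0.33 = 0.142·k gives k* = (0.52/0.142)^(1/0.67) ≈ 6.9401.
MPK = 0.33·6.9401^(-0.67) ≈ 0.0901.
MPK < n+g+δ = 0.142, so the economy is dynamically inefficient (over-saving).

over-saving; MPK ≈ 0.090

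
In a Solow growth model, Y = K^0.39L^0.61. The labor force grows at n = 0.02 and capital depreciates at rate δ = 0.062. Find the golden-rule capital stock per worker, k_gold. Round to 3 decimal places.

Break-even investment rate: n + δ = 0.02 + 0.062 = 0.082.
At the golden rule the marginal product of capital equals n+δ: 0.39·k^(0.39−1) = 0.082. Solving, k_gold = (0.39/0.082)^(1/0.61) ≈ 12.8898.

k_gold ≈ 12.890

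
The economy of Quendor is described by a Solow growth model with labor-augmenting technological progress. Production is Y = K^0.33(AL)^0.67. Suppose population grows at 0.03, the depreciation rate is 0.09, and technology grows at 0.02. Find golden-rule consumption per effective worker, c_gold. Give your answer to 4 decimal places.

The effective depreciation rate is n + g + δ = 0.03 + 0.02 + 0.09 = 0.14.
Maximizing c = f(k) − (n+g+δ)·k gives f'(k) = n+g+δ, i.e. 0.33·k^(0.33−1) = 0.14, so k_gold = (0.33/0.14)^(1/0.67) ≈ 3.5958.
y_gold = 3.5958^0.33 ≈ 1.5255.
c_gold = y_gold − (n+g+δ)·k_gold = 1.5255 − 0.14·3.5958 ≈ 1.0221.

c_gold ≈ 1.0221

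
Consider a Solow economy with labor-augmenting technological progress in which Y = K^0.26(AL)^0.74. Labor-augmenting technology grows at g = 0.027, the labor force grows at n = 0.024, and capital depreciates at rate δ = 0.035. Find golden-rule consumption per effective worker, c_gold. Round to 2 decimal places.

Break-even investment rate: n + g + δ = 0.024 + 0.027 + 0.035 = 0.086.
Maximizing c = f(k) − (n+g+δ)·k gives f'(k) = n+g+δ, i.e. 0.26·k^(0.26−1) = 0.086, so k_gold = (0.26/0.086)^(1/0.74) ≈ 4.4595.
y_gold = 4.4595^0.26 ≈ 1.4751.
c_gold = y_gold − (n+g+δ)·k_gold = 1.4751 − 0.086·4.4595 ≈ 1.0916.

c_gold ≈ 1.09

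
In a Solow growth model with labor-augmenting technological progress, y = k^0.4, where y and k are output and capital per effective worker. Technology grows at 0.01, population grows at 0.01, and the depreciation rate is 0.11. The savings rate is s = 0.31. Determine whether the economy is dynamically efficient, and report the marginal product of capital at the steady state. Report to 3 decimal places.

dynamically efficient; MPK ≈ 0.168

Break-even investment rate: n + g + δ = 0.01 + 0.01 + 0.11 = 0.13.
Steady-state k*: s·k^0.4 = 0.13·k gives k* = (0.31/0.13)^(1/0.6) ≈ 4.2563.
MPK = 0.4·4.2563^(-0.6) ≈ 0.1677.
MPK > n+g+δ = 0.13, so the economy is dynamically efficient (under-saving).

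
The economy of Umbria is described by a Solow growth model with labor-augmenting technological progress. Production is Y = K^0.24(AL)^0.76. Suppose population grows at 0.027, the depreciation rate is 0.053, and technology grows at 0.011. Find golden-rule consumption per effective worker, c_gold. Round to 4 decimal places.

The effective depreciation rate is n + g + δ = 0.027 + 0.011 + 0.053 = 0.091.
Golden rule sets MPK = n+g+δ: 0.24·k^(0.24−1) = 0.091, so k_gold = (0.24/0.091)^(1/0.76) ≈ 3.5824.
y_gold = 3.5824^0.24 ≈ 1.3583.
c_gold = y_gold − (n+g+δ)·k_gold = 1.3583 − 0.091·3.5824 ≈ 1.0323.

c_gold ≈ 1.0323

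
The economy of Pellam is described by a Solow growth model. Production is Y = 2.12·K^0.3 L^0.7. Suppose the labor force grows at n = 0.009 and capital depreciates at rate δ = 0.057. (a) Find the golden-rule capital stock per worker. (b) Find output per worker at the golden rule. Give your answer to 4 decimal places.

(a) k_gold ≈ 25.4443; (b) y_gold ≈ 5.5977

Break-even investment rate: n + δ = 0.009 + 0.057 = 0.066.
Maximizing c = f(k) − (n+δ)·k gives f'(k) = n+δ, i.e. 0.3·2.12·k^(0.3−1) = 0.066, so k_gold = (0.3·2.12/0.066)^(1/0.7) ≈ 25.4443.
y_gold = 2.12·25.4443^0.3 ≈ 5.5977.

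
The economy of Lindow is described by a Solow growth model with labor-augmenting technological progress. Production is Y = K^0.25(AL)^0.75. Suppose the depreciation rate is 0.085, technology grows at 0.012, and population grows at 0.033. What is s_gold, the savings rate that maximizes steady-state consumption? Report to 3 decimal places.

n + g + δ = 0.033 + 0.012 + 0.085 = 0.13.
At the golden rule MPK = n+g+δ, and in any Cobb-Douglas steady state s = (n+g+δ)·k/y = MPK·k/y = capital's share 0.25.

s_gold = 0.250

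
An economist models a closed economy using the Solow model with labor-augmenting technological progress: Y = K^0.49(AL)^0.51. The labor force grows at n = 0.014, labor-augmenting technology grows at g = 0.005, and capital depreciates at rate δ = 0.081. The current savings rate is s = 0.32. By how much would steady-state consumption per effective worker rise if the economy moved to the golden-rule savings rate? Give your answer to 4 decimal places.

Δc ≈ 0.2690

n + g + δ = 0.014 + 0.005 + 0.081 = 0.1.
Current steady state (s = 0.32): k* = (0.32/0.1)^(1/0.51) ≈ 9.7834, y* = 9.7834^0.49 ≈ 3.0573, c* = (1−0.32)·3.0573 ≈ 2.0790.
Setting f'(k) = n+g+δ gives 0.49·k^(0.49−1) = 0.1, hence k_gold = (0.49/0.1)^(1/0.51) ≈ 22.5593.
y_gold = 22.5593^0.49 ≈ 4.6039, c_gold = y_gold − 0.1·k_gold ≈ 2.3480.
Gain: Δc = 2.3480 − 2.0790 ≈ 0.2690.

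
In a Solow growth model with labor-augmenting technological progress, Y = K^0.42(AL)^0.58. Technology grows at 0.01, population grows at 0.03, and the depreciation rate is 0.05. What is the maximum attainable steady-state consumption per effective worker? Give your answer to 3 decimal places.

c_gold ≈ 1.770

Capital per effective worker breaks even when investment replaces (n + g + δ)·k; here n + g + δ = 0.09.
Maximizing c = f(k) − (n+g+δ)·k gives f'(k) = n+g+δ, i.e. 0.42·k^(0.42−1) = 0.09, so k_gold = (0.42/0.09)^(1/0.58) ≈ 14.2384.
y_gold = 14.2384^0.42 ≈ 3.0511.
c_gold = y_gold − (n+g+δ)·k_gold = 3.0511 − 0.09·14.2384 ≈ 1.7696.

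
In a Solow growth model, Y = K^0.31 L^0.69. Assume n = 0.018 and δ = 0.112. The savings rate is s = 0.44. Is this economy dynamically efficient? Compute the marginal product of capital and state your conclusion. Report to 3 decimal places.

dynamically inefficient; MPK ≈ 0.092

Break-even investment rate: n + δ = 0.018 + 0.112 = 0.13.
Steady-state k*: s·k^0.31 = 0.13·k gives k* = (0.44/0.13)^(1/0.69) ≈ 5.8534.
MPK = 0.31·5.8534^(-0.69) ≈ 0.0916.
MPK < n+δ = 0.13, so the economy is dynamically inefficient (over-saving).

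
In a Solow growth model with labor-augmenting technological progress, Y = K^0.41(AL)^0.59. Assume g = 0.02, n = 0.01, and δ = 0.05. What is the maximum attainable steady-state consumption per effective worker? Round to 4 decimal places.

c_gold ≈ 1.8367

The effective depreciation rate is n + g + δ = 0.01 + 0.02 + 0.05 = 0.08.
At the golden rule the marginal product of capital equals n+g+δ: 0.41·k^(0.41−1) = 0.08. Solving, k_gold = (0.41/0.08)^(1/0.59) ≈ 15.9541.
y_gold = 15.9541^0.41 ≈ 3.1130.
c_gold = y_gold − (n+g+δ)·k_gold = 3.1130 − 0.08·15.9541 ≈ 1.8367.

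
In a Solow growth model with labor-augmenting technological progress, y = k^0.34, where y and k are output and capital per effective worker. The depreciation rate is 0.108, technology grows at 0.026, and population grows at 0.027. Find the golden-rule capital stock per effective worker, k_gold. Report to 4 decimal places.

Break-even investment rate: n + g + δ = 0.027 + 0.026 + 0.108 = 0.161.
At the golden rule the marginal product of capital equals n+g+δ: 0.34·k^(0.34−1) = 0.161. Solving, k_gold = (0.34/0.161)^(1/0.66) ≈ 3.1038.

k_gold ≈ 3.1038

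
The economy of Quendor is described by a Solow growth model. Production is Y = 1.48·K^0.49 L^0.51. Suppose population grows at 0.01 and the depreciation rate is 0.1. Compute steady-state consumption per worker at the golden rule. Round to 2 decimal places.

c_gold ≈ 4.62

n + δ = 0.01 + 0.1 = 0.11.
Golden rule sets MPK = n+δ: 0.49·1.48·k^(0.49−1) = 0.11, so k_gold = (0.49·1.48/0.11)^(1/0.51) ≈ 40.3655.
y_gold = 1.48·40.3655^0.49 ≈ 9.0616.
c_gold = y_gold − (n+δ)·k_gold = 9.0616 − 0.11·40.3655 ≈ 4.6214.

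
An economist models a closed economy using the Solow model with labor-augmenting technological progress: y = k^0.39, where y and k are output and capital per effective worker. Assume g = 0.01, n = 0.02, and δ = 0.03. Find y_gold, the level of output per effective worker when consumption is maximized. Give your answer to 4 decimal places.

The effective depreciation rate is n + g + δ = 0.02 + 0.01 + 0.03 = 0.06.
Setting f'(k) = n+g+δ gives 0.39·k^(0.39−1) = 0.06, hence k_gold = (0.39/0.06)^(1/0.61) ≈ 21.5102.
Output: y_gold = k_gold^0.39 = 21.5102^0.39 ≈ 3.3093.

y_gold ≈ 3.3093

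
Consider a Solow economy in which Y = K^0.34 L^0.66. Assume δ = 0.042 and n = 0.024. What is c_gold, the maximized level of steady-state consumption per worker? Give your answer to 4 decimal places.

c_gold ≈ 1.5357

The effective depreciation rate is n + δ = 0.024 + 0.042 = 0.066.
Maximizing c = f(k) − (n+δ)·k gives f'(k) = n+δ, i.e. 0.34·k^(0.34−1) = 0.066, so k_gold = (0.34/0.066)^(1/0.66) ≈ 11.9864.
y_gold = 11.9864^0.34 ≈ 2.3268.
c_gold = y_gold − (n+δ)·k_gold = 2.3268 − 0.066·11.9864 ≈ 1.5357.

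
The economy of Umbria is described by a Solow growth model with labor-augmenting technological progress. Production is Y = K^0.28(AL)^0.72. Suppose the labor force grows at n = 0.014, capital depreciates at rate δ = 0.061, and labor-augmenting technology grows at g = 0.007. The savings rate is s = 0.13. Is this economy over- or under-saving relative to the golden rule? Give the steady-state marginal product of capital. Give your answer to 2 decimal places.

n + g + δ = 0.014 + 0.007 + 0.061 = 0.082.
Steady-state k*: s·k^0.28 = 0.082·k gives k* = (0.13/0.082)^(1/0.72) ≈ 1.8965.
MPK = 0.28·1.8965^(-0.72) ≈ 0.1766.
MPK > n+g+δ = 0.082, so the economy is dynamically efficient (under-saving).

under-saving; MPK ≈ 0.18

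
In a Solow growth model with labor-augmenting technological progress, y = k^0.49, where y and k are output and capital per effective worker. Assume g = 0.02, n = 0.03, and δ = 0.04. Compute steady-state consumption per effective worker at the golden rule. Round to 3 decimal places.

Capital per effective worker breaks even when investment replaces (n + g + δ)·k; here n + g + δ = 0.09.
Setting f'(k) = n+g+δ gives 0.49·k^(0.49−1) = 0.09, hence k_gold = (0.49/0.09)^(1/0.51) ≈ 27.7362.
y_gold = 27.7362^0.49 ≈ 5.0944.
c_gold = y_gold − (n+g+δ)·k_gold = 5.0944 − 0.09·27.7362 ≈ 2.5981.

c_gold ≈ 2.598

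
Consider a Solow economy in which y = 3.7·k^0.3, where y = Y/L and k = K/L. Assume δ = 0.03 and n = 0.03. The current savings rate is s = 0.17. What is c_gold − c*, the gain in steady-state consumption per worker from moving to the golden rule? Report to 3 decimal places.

Δc ≈ 0.637

Capital per worker breaks even when investment replaces (n + δ)·k; here n + δ = 0.06.
Current steady state (s = 0.17): k* = (0.17·3.7/0.06)^(1/0.7) ≈ 28.6983, y* = 3.7·28.6983^0.3 ≈ 10.1288, c* = (1−0.17)·10.1288 ≈ 8.4069.
Maximizing c = f(k) − (n+δ)·k gives f'(k) = n+δ, i.e. 0.3·3.7·k^(0.3−1) = 0.06, so k_gold = (0.3·3.7/0.06)^(1/0.7) ≈ 64.6019.
y_gold = 3.7·64.6019^0.3 ≈ 12.9204, c_gold = y_gold − 0.06·k_gold ≈ 9.0443.
Gain: Δc = 9.0443 − 8.4069 ≈ 0.6374.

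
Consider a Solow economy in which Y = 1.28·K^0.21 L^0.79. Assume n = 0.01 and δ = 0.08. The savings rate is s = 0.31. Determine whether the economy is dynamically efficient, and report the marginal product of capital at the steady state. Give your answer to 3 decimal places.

Break-even investment rate: n + δ = 0.01 + 0.08 = 0.09.
Steady-state k*: s·A·k^0.21 = 0.09·k gives k* = (0.31·1.28/0.09)^(1/0.79) ≈ 6.5404.
MPK = 0.21·1.28·6.5404^(-0.79) ≈ 0.0610.
MPK < n+δ = 0.09, so the economy is dynamically inefficient (over-saving).

dynamically inefficient; MPK ≈ 0.061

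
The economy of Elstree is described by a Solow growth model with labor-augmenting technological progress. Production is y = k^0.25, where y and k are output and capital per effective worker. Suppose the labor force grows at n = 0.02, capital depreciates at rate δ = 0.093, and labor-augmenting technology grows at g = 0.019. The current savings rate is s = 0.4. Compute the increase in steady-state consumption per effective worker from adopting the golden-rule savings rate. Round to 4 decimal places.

Break-even investment rate: n + g + δ = 0.02 + 0.019 + 0.093 = 0.132.
Current steady state (s = 0.4): k* = (0.4/0.132)^(1/0.75) ≈ 4.3851, y* = 4.3851^0.25 ≈ 1.4471, c* = (1−0.4)·1.4471 ≈ 0.8683.
At the golden rule the marginal product of capital equals n+g+δ: 0.25·k^(0.25−1) = 0.132. Solving, k_gold = (0.25/0.132)^(1/0.75) ≈ 2.3433.
y_gold = 2.3433^0.25 ≈ 1.2372, c_gold = y_gold − 0.132·k_gold ≈ 0.9279.
Gain: Δc = 0.9279 − 0.8683 ≈ 0.0597.

Δc ≈ 0.0597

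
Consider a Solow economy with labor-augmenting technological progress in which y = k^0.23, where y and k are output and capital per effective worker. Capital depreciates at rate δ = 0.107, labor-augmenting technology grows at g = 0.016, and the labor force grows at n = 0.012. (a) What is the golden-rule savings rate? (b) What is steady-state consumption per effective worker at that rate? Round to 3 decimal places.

(a) s_gold = 0.230; (b) c_gold ≈ 0.903

n + g + δ = 0.012 + 0.016 + 0.107 = 0.135.
For Cobb-Douglas, s_gold equals capital's share: s_gold = 0.23.
At the golden rule the marginal product of capital equals n+g+δ: 0.23·k^(0.23−1) = 0.135. Solving, k_gold = (0.23/0.135)^(1/0.77) ≈ 1.9976.
y_gold = 1.9976^0.23 ≈ 1.1725; c_gold = (1−0.23)·y_gold ≈ 0.9028.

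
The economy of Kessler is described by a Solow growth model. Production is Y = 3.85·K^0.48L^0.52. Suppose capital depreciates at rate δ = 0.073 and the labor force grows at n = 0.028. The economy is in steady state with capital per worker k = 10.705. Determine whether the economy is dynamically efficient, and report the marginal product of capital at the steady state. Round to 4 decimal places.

The effective depreciation rate is n + δ = 0.028 + 0.073 = 0.101.
MPK = 0.48·3.85·k^(0.48−1) = 0.48·3.85·10.705^(-0.52) ≈ 0.5387.
MPK > 0.101, so the economy is dynamically efficient (under-saving).

dynamically efficient; MPK ≈ 0.5387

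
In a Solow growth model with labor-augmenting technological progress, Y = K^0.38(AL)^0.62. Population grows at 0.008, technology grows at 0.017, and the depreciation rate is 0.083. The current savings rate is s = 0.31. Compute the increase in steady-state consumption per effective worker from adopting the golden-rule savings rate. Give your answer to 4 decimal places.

Δc ≈ 0.0237

The effective depreciation rate is n + g + δ = 0.008 + 0.017 + 0.083 = 0.108.
Current steady state (s = 0.31): k* = (0.31/0.108)^(1/0.62) ≈ 5.4778, y* = 5.4778^0.38 ≈ 1.9084, c* = (1−0.31)·1.9084 ≈ 1.3168.
Setting f'(k) = n+g+δ gives 0.38·k^(0.38−1) = 0.108, hence k_gold = (0.38/0.108)^(1/0.62) ≈ 7.6072.
y_gold = 7.6072^0.38 ≈ 2.1620, c_gold = y_gold − 0.108·k_gold ≈ 1.3405.
Gain: Δc = 1.3405 − 1.3168 ≈ 0.0237.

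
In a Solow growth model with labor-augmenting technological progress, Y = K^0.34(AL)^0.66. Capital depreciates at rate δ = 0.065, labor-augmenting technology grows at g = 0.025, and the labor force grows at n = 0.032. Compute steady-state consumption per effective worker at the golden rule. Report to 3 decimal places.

The effective depreciation rate is n + g + δ = 0.032 + 0.025 + 0.065 = 0.122.
Maximizing c = f(k) − (n+g+δ)·k gives f'(k) = n+g+δ, i.e. 0.34·k^(0.34−1) = 0.122, so k_gold = (0.34/0.122)^(1/0.66) ≈ 4.7252.
y_gold = 4.7252^0.34 ≈ 1.6955.
c_gold = y_gold − (n+g+δ)·k_gold = 1.6955 − 0.122·4.7252 ≈ 1.1190.

c_gold ≈ 1.119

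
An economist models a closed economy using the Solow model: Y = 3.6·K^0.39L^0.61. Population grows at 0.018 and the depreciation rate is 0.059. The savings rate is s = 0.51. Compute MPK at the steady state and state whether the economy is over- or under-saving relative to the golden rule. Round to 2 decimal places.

The effective depreciation rate is n + δ = 0.018 + 0.059 = 0.077.
Steady-state k*: s·A·k^0.39 = 0.077·k gives k* = (0.51·3.6/0.077)^(1/0.61) ≈ 181.1353.
MPK = 0.39·3.6·181.1353^(-0.61) ≈ 0.0589.
MPK < n+δ = 0.077, so the economy is dynamically inefficient (over-saving).

over-saving; MPK ≈ 0.06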